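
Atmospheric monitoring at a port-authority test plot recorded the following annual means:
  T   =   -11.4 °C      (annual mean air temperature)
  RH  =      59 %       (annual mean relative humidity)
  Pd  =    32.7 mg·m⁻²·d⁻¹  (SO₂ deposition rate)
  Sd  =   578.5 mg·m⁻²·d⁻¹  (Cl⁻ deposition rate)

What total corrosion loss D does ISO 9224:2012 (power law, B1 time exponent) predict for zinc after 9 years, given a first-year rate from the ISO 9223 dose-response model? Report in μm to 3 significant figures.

D(9) = 4.77 μm

zinc: f(T) = +0.038·(T−10) [T≤10 °C] = -0.8132
  sulphur-dioxide contribution → 0.4004 μm/a
  chloride contribution → 0.3997 μm/a
  total first-year rate 0.8001 μm/a
Power-law: D(9) = r_corr · 9^0.813
  D(9) = 0.8001 × 9^0.813 = 0.8001 × 5.968 = 4.775 μm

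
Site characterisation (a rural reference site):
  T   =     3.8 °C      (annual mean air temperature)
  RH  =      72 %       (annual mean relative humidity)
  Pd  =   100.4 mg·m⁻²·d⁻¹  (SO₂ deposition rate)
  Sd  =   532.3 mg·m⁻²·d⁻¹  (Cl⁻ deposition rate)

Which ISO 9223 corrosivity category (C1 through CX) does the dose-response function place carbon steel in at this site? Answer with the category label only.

carbon steel: f(T) = +0.150·(T−10) [T≤10 °C] = -0.9300
  Pd branch = 1.77·Pd^0.52·e^(0.02·RH+f) = 32.39 μm/a
  Cl⁻ term: 0.102·532.3^0.62·exp(0.033·72+0.04·3.8) = 62.62
  sum: 32.39 + 62.62 → r_corr = 95.01 μm/a
ISO 9223 Table 2 (carbon steel): 80 < 95 ≤ 200 μm/a ⇒ C5

C5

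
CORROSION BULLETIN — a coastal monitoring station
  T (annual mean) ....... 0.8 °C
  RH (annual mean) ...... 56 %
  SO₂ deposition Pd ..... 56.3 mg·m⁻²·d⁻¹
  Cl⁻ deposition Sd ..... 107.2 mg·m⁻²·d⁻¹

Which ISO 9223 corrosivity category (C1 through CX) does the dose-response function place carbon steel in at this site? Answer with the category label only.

carbon steel: T≤10 °C ⇒ hinge +0.150·(0.8−10) = -1.3800
  sulphur-dioxide contribution → 11.1 μm/a
  chloride contribution → 12.13 μm/a
  ⇒ r_corr(carbon steel) = 23.23 μm/a
ISO 9223 Table 2 (carbon steel): 1.3 < 23.2 ≤ 25 μm/a ⇒ C2

C2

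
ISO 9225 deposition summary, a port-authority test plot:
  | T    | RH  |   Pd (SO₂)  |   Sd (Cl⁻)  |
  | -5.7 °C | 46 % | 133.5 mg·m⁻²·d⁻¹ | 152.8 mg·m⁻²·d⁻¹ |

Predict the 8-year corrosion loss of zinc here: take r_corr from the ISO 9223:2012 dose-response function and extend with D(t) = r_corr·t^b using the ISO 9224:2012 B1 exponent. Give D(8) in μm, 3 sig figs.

zinc: T≤10 °C ⇒ hinge +0.038·(-5.7−10) = -0.5966
  sulphur-dioxide contribution → 0.5078 μm/a
  chloride contribution → 0.2738 μm/a
  ⇒ r_corr(zinc) = 0.7815 μm/a
ISO 9224: D(t) = r_corr · t^b with b = 0.813 (zinc, B1)
  D(8) = 0.7815 × 8^0.813 = 0.7815 × 5.423 = 4.238 μm

D(8) = 4.24 μm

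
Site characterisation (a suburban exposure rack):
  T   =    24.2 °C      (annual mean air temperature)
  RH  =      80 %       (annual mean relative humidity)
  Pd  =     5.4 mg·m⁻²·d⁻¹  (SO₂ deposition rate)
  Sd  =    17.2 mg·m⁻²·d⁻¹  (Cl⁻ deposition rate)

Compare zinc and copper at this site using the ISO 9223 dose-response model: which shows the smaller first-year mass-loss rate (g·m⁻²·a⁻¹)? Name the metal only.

zinc

zinc: temperature factor f = -0.071·(14.2) = -1.0082
  sulphur-dioxide contribution → 0.3919 μm/a
  chloride contribution → 1.314 μm/a
  ⇒ r_corr(zinc) = 1.706 μm/a
  mass loss = 1.706 μm/a × 7.14 g/cm³ = 12.18 g·m⁻²·a⁻¹
copper: f(T) = -0.080·(T−10) [T>10 °C] = -1.1360
  sulphur-dioxide contribution → 0.2959 μm/a
  chloride contribution → 1.288 μm/a
  ⇒ r_corr(copper) = 1.584 μm/a
  mass loss = 1.584 μm/a × 8.96 g/cm³ = 14.2 g·m⁻²·a⁻¹
Ordering by g·m⁻²·a⁻¹: copper (14.2) > zinc (12.2)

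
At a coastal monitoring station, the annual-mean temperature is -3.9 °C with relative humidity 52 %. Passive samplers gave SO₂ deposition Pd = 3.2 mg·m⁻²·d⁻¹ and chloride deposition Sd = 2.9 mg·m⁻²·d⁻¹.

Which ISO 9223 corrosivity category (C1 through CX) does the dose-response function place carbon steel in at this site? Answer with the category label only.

C2

carbon steel: T≤10 °C ⇒ hinge +0.150·(-3.9−10) = -2.0850
  Pd branch = 1.77·Pd^0.52·e^(0.02·RH+f) = 1.14 μm/a
  Cl⁻ term: 0.102·2.9^0.62·exp(0.033·52+0.04·-3.9) = 0.9393
  r_corr = 1.14 + 0.9393 = 2.079 μm/a
Category bounds: 1.3…25 μm/a bracket r_corr ⇒ C2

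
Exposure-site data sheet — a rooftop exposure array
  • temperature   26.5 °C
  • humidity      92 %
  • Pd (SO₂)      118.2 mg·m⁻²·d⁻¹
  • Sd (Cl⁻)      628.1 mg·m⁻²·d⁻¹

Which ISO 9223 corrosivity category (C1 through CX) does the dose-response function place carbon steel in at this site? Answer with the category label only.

CX

carbon steel: T>10 °C ⇒ hinge -0.054·(26.5−10) = -0.8910
  SO₂ term: 1.77·118.2^0.52·exp(0.02·92-0.8910) = 54.69
  Cl⁻ term: 0.102·628.1^0.62·exp(0.033·92+0.04·26.5) = 332.8
  sum: 54.69 + 332.8 → r_corr = 387.5 μm/a
Category bounds: 200…700 μm/a bracket r_corr ⇒ CX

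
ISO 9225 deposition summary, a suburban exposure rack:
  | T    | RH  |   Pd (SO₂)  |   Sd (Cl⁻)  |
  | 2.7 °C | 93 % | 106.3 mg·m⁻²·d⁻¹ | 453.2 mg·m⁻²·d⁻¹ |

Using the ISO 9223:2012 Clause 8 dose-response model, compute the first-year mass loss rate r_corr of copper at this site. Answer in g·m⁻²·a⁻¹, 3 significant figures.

copper: temperature factor f = +0.126·(-7.3) = -0.9198
  sulphur-dioxide contribution → 1.717 μm/a
  chloride contribution → 1.735 μm/a
  ⇒ r_corr(copper) = 3.452 μm/a
Convert to mass loss: 3.452 μm/a × 8.96 g/cm³ = 30.93 g·m⁻²·a⁻¹

r_corr = 30.9 g·m⁻²·a⁻¹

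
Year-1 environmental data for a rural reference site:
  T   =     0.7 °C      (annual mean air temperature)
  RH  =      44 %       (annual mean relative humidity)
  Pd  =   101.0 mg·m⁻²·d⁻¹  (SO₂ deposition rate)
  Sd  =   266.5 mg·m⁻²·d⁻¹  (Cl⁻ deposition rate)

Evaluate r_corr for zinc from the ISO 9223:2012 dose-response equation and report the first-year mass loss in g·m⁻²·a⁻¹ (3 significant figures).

r_corr = 8.28 g·m⁻²·a⁻¹

zinc: T≤10 °C ⇒ hinge +0.038·(0.7−10) = -0.3534
  Pd branch = 0.0129·Pd^0.44·e^(0.046·RH+f) = 0.5224 μm/a
  Cl⁻ term: 0.0175·266.5^0.57·exp(0.008·44+0.085·0.7) = 0.6374
  r_corr = 0.5224 + 0.6374 = 1.16 μm/a
Convert to mass loss: 1.16 μm/a × 7.14 g/cm³ = 8.281 g·m⁻²·a⁻¹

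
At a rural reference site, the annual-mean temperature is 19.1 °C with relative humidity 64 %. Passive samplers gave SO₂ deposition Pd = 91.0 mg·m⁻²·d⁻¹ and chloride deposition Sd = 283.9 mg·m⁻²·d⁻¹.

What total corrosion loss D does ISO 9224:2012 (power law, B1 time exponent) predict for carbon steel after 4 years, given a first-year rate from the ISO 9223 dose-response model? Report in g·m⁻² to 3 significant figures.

D(4) = 1.63e+03 g·m⁻²

carbon steel: temperature factor f = -0.054·(9.1) = -0.4914
  sulphur-dioxide contribution → 40.66 μm/a
  chloride contribution → 60.06 μm/a
  total first-year rate 100.7 μm/a
Long-term exponent b (ISO 9224 Table 2, B1) = 0.523
  D(4) = 100.7 × 4^0.523 = 100.7 × 2.065 = 208 μm
  Mass loss = 208 μm × 7.85 g/cm³ = 1633 g·m⁻²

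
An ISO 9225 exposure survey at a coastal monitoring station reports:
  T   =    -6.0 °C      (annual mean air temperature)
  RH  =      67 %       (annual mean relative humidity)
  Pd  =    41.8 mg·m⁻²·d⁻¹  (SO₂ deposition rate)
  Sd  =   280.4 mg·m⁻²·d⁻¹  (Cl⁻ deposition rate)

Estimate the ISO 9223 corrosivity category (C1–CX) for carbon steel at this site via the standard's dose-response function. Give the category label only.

C3

carbon steel: temperature factor f = +0.150·(-16.0) = -2.4000
  SO₂ term: 1.77·41.8^0.52·exp(0.02·67-2.4000) = 4.272
  Sd branch = 0.102·Sd^0.62·e^(0.033·RH+0.04·T) = 24.11 μm/a
  sum: 4.272 + 24.11 → r_corr = 28.38 μm/a
28.4 μm/a falls in (25, 50] for carbon steel → category C3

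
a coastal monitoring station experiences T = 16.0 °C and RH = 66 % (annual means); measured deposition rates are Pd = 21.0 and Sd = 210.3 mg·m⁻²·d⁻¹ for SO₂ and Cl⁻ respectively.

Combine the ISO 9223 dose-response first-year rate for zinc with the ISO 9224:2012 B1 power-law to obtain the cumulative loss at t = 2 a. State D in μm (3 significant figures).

D(2) = 5.46 μm

zinc: temperature factor f = -0.071·(6.0) = -0.4260
  sulphur-dioxide contribution → 0.6697 μm/a
  chloride contribution → 2.438 μm/a
  ⇒ r_corr(zinc) = 3.108 μm/a
Power-law: D(2) = r_corr · 2^0.813
  D(2) = 3.108 × 2^0.813 = 3.108 × 1.757 = 5.459 μm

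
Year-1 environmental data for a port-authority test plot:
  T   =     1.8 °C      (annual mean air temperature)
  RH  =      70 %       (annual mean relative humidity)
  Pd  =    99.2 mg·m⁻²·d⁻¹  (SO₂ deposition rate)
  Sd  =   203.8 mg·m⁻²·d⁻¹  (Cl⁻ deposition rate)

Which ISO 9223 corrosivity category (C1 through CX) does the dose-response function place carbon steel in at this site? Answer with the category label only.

carbon steel: f(T) = +0.150·(T−10) [T≤10 °C] = -1.2300
  Pd branch = 1.77·Pd^0.52·e^(0.02·RH+f) = 22.91 μm/a
  Sd branch = 0.102·Sd^0.62·e^(0.033·RH+0.04·T) = 29.84 μm/a
  sum: 22.91 + 29.84 → r_corr = 52.75 μm/a
Category bounds: 50…80 μm/a bracket r_corr ⇒ C4

C4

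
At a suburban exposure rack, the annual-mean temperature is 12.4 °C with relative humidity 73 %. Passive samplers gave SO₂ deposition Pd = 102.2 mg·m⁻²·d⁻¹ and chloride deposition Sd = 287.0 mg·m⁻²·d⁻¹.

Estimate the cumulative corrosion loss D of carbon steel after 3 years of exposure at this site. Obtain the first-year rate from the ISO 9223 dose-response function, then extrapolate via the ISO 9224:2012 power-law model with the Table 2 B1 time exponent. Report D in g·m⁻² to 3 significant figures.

D(3) = 1.90e+03 g·m⁻²

carbon steel: temperature factor f = -0.054·(2.4) = -0.1296
  SO₂ term: 1.77·102.2^0.52·exp(0.02·73-0.1296) = 74.25
  Sd branch = 0.102·Sd^0.62·e^(0.033·RH+0.04·T) = 62.25 μm/a
  r_corr = 74.25 + 62.25 = 136.5 μm/a
Long-term exponent b (ISO 9224 Table 2, B1) = 0.523
  D(3) = 136.5 × 3^0.523 = 136.5 × 1.776 = 242.5 μm
  Mass loss = 242.5 μm × 7.85 g/cm³ = 1903 g·m⁻²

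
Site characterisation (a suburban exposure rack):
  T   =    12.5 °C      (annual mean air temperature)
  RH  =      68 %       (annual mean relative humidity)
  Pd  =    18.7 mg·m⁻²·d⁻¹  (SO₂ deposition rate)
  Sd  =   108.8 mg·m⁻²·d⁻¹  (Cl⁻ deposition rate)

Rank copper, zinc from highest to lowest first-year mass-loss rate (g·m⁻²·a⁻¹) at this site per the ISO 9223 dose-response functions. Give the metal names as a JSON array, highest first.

["zinc", "copper"]

copper: temperature factor f = -0.080·(2.5) = -0.2000
  SO₂ term: 0.0053·18.7^0.26·exp(0.059·68-0.2000) = 0.5134
  Cl⁻ term: 0.01025·108.8^0.27·exp(0.036·68+0.049·12.5) = 0.7758
  r_corr = 0.5134 + 0.7758 = 1.289 μm/a
  mass loss = 1.289 μm/a × 8.96 g/cm³ = 11.55 g·m⁻²·a⁻¹
zinc: T>10 °C ⇒ hinge -0.071·(12.5−10) = -0.1775
  Pd branch = 0.0129·Pd^0.44·e^(0.046·RH+f) = 0.8945 μm/a
  Cl⁻ term: 0.0175·108.8^0.57·exp(0.008·68+0.085·12.5) = 1.264
  r_corr = 0.8945 + 1.264 = 2.158 μm/a
  mass loss = 2.158 μm/a × 7.14 g/cm³ = 15.41 g·m⁻²·a⁻¹
Ordering by g·m⁻²·a⁻¹: zinc (15.4) > copper (11.6)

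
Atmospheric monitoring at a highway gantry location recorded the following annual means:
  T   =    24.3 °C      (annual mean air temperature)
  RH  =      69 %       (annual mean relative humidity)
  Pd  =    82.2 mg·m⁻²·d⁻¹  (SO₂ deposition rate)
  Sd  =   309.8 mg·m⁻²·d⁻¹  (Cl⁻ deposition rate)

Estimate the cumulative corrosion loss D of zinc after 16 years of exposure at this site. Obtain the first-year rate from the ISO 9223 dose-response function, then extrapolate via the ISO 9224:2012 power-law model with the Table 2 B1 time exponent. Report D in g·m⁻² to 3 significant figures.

zinc: f(T) = -0.071·(T−10) [T>10 °C] = -1.0153
  sulphur-dioxide contribution → 0.7774 μm/a
  chloride contribution → 6.306 μm/a
  ⇒ r_corr(zinc) = 7.083 μm/a
ISO 9224: D(t) = r_corr · t^b with b = 0.813 (zinc, B1)
  D(16) = 7.083 × 16^0.813 = 7.083 × 9.527 = 67.48 μm
  Mass loss = 67.48 μm × 7.14 g/cm³ = 481.8 g·m⁻²

D(16) = 482 g·m⁻²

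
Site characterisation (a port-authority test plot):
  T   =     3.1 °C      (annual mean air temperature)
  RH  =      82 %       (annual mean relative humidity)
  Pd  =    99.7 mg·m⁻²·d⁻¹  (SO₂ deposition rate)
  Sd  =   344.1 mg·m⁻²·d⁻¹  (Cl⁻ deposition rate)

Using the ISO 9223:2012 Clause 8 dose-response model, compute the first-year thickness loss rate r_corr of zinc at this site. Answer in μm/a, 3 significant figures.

zinc: f(T) = +0.038·(T−10) [T≤10 °C] = -0.2622
  sulphur-dioxide contribution → 3.268 μm/a
  chloride contribution → 1.225 μm/a
  total first-year rate 4.494 μm/a

r_corr = 4.49 μm/a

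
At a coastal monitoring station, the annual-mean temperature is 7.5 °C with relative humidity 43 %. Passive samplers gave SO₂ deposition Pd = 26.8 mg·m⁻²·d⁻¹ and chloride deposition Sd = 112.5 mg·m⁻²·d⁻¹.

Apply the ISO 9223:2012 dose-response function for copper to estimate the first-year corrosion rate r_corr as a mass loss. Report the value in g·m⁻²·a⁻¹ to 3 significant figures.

copper: f(T) = +0.126·(T−10) [T≤10 °C] = -0.3150
  SO₂ term: 0.0053·26.8^0.26·exp(0.059·43-0.3150) = 0.115
  Cl⁻ term: 0.01025·112.5^0.27·exp(0.036·43+0.049·7.5) = 0.2491
  r_corr = 0.115 + 0.2491 = 0.3641 μm/a
Convert to mass loss: 0.3641 μm/a × 8.96 g/cm³ = 3.262 g·m⁻²·a⁻¹

r_corr = 3.26 g·m⁻²·a⁻¹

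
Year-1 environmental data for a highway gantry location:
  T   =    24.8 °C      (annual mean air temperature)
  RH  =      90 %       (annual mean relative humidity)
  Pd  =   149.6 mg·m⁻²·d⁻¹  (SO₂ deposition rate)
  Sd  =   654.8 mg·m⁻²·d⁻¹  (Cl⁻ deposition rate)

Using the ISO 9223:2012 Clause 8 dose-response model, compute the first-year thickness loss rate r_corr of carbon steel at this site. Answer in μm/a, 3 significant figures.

carbon steel: T>10 °C ⇒ hinge -0.054·(24.8−10) = -0.7992
  Pd branch = 1.77·Pd^0.52·e^(0.02·RH+f) = 65.1 μm/a
  Sd branch = 0.102·Sd^0.62·e^(0.033·RH+0.04·T) = 298.7 μm/a
  r_corr = 65.1 + 298.7 = 363.8 μm/a

r_corr = 364 μm/a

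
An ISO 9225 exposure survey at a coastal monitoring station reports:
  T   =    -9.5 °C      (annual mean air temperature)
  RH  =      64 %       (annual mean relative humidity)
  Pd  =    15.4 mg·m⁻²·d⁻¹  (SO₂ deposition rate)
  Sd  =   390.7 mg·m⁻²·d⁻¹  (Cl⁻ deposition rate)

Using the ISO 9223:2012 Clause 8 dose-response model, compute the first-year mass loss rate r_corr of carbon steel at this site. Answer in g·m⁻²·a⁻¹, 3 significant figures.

r_corr = 194 g·m⁻²·a⁻¹

carbon steel: temperature factor f = +0.150·(-19.5) = -2.9250
  SO₂ term: 1.77·15.4^0.52·exp(0.02·64-2.9250) = 1.416
  Sd branch = 0.102·Sd^0.62·e^(0.033·RH+0.04·T) = 23.32 μm/a
  sum: 1.416 + 23.32 → r_corr = 24.74 μm/a
Convert to mass loss: 24.74 μm/a × 7.85 g/cm³ = 194.2 g·m⁻²·a⁻¹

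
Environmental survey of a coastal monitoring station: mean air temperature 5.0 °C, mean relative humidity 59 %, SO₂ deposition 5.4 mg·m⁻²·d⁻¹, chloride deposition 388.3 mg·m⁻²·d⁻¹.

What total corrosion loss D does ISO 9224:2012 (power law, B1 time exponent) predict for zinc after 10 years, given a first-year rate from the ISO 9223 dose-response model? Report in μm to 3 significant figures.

D(10) = 10.5 μm

zinc: temperature factor f = +0.038·(-5.0) = -0.1900
  Pd branch = 0.0129·Pd^0.44·e^(0.046·RH+f) = 0.3381 μm/a
  Sd branch = 0.0175·Sd^0.57·e^(0.008·RH+0.085·T) = 1.284 μm/a
  r_corr = 0.3381 + 1.284 = 1.622 μm/a
ISO 9224: D(t) = r_corr · t^b with b = 0.813 (zinc, B1)
  D(10) = 1.622 × 10^0.813 = 1.622 × 6.501 = 10.54 μm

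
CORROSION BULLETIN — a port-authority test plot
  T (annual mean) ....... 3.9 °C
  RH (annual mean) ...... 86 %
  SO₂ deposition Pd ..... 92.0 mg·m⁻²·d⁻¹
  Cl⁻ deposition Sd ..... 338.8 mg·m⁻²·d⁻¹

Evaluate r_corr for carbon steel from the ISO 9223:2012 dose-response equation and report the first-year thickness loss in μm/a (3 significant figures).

carbon steel: temperature factor f = +0.150·(-6.1) = -0.9150
  sulphur-dioxide contribution → 41.57 μm/a
  chloride contribution → 75.41 μm/a
  total first-year rate 117 μm/a

r_corr = 117 μm/a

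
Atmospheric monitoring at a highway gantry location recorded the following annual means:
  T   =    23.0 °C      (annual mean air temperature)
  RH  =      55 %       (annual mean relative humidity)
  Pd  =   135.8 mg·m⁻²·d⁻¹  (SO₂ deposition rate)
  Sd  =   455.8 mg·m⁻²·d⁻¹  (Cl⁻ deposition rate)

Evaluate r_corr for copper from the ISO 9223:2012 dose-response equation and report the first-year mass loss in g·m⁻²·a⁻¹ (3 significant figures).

copper: f(T) = -0.080·(T−10) [T>10 °C] = -1.0400
  Pd branch = 0.0053·Pd^0.26·e^(0.059·RH+f) = 0.1724 μm/a
  Sd branch = 0.01025·Sd^0.27·e^(0.036·RH+0.049·T) = 1.197 μm/a
  sum: 0.1724 + 1.197 → r_corr = 1.369 μm/a
Convert to mass loss: 1.369 μm/a × 8.96 g/cm³ = 12.27 g·m⁻²·a⁻¹

r_corr = 12.3 g·m⁻²·a⁻¹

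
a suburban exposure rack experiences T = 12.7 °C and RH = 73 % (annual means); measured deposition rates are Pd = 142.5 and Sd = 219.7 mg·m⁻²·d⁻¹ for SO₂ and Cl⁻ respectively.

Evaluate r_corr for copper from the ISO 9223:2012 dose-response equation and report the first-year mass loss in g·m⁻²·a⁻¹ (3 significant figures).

copper: temperature factor f = -0.080·(2.7) = -0.2160
  SO₂ term: 0.0053·142.5^0.26·exp(0.059·73-0.2160) = 1.151
  Sd branch = 0.01025·Sd^0.27·e^(0.036·RH+0.049·T) = 1.134 μm/a
  r_corr = 1.151 + 1.134 = 2.285 μm/a
Convert to mass loss: 2.285 μm/a × 8.96 g/cm³ = 20.47 g·m⁻²·a⁻¹

r_corr = 20.5 g·m⁻²·a⁻¹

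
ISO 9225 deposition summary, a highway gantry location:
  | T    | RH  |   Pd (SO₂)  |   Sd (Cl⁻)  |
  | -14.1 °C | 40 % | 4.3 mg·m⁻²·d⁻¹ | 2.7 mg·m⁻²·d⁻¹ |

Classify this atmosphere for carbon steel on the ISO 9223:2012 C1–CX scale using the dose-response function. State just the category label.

C1

carbon steel: T≤10 °C ⇒ hinge +0.150·(-14.1−10) = -3.6150
  SO₂ term: 1.77·4.3^0.52·exp(0.02·40-3.6150) = 0.2264
  Sd branch = 0.102·Sd^0.62·e^(0.033·RH+0.04·T) = 0.4021 μm/a
  sum: 0.2264 + 0.4021 → r_corr = 0.6285 μm/a
ISO 9223 Table 2 (carbon steel): 0 < 0.629 ≤ 1.3 μm/a ⇒ C1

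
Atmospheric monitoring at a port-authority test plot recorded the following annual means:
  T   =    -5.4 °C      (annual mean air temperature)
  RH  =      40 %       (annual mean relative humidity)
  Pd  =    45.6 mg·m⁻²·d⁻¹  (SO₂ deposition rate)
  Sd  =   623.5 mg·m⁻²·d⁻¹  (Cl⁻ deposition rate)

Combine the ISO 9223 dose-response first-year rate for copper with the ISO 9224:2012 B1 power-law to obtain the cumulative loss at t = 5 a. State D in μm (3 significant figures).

copper: f(T) = +0.126·(T−10) [T≤10 °C] = -1.9404
  Pd branch = 0.0053·Pd^0.26·e^(0.059·RH+f) = 0.02177 μm/a
  Cl⁻ term: 0.01025·623.5^0.27·exp(0.036·40+0.049·-5.4) = 0.1887
  sum: 0.02177 + 0.1887 → r_corr = 0.2105 μm/a
ISO 9224: D(t) = r_corr · t^b with b = 0.667 (copper, B1)
  D(5) = 0.2105 × 5^0.667 = 0.2105 × 2.926 = 0.6158 μm

D(5) = 0.616 μm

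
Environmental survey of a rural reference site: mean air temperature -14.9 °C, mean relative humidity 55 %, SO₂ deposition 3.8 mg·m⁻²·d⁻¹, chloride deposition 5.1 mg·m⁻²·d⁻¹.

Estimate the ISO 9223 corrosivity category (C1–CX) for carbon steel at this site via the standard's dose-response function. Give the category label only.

C1

carbon steel: T≤10 °C ⇒ hinge +0.150·(-14.9−10) = -3.7350
  Pd branch = 1.77·Pd^0.52·e^(0.02·RH+f) = 0.2542 μm/a
  Cl⁻ term: 0.102·5.1^0.62·exp(0.033·55+0.04·-14.9) = 0.9478
  sum: 0.2542 + 0.9478 → r_corr = 1.202 μm/a
1.2 μm/a falls in (0, 1.3] for carbon steel → category C1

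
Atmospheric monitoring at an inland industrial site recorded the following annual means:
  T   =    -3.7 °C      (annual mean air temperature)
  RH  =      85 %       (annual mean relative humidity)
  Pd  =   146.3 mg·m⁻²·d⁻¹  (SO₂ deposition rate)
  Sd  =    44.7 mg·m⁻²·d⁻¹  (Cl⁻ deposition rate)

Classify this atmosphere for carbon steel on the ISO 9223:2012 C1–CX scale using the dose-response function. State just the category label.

C3

carbon steel: T≤10 °C ⇒ hinge +0.150·(-3.7−10) = -2.0550
  SO₂ term: 1.77·146.3^0.52·exp(0.02·85-2.0550) = 16.59
  Sd branch = 0.102·Sd^0.62·e^(0.033·RH+0.04·T) = 15.34 μm/a
  r_corr = 16.59 + 15.34 = 31.92 μm/a
Category bounds: 25…50 μm/a bracket r_corr ⇒ C3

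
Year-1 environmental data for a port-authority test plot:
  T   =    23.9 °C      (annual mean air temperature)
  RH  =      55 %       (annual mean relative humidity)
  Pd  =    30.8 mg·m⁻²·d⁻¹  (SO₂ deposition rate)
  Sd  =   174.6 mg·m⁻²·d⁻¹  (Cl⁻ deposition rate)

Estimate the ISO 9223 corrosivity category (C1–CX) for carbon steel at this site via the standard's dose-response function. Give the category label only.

carbon steel: f(T) = -0.054·(T−10) [T>10 °C] = -0.7506
  sulphur-dioxide contribution → 14.92 μm/a
  chloride contribution → 40 μm/a
  ⇒ r_corr(carbon steel) = 54.92 μm/a
ISO 9223 Table 2 (carbon steel): 50 < 54.9 ≤ 80 μm/a ⇒ C4

C4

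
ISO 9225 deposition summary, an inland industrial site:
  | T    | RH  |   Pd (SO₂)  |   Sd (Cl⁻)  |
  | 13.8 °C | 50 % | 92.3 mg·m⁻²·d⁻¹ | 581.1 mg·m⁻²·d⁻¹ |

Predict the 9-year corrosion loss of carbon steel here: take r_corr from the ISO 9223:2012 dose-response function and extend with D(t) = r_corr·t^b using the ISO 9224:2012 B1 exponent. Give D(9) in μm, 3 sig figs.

D(9) = 281 μm

carbon steel: temperature factor f = -0.054·(3.8) = -0.2052
  sulphur-dioxide contribution → 41.22 μm/a
  chloride contribution → 47.73 μm/a
  total first-year rate 88.94 μm/a
ISO 9224: D(t) = r_corr · t^b with b = 0.523 (carbon steel, B1)
  D(9) = 88.94 × 9^0.523 = 88.94 × 3.156 = 280.7 μm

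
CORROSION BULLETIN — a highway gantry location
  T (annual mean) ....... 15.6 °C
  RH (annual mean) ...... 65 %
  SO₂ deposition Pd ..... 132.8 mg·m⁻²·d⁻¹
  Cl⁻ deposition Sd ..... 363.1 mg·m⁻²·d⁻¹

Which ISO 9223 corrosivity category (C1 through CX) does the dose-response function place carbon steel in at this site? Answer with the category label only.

C5

carbon steel: temperature factor f = -0.054·(5.6) = -0.3024
  sulphur-dioxide contribution → 60.99 μm/a
  chloride contribution → 62.86 μm/a
  total first-year rate 123.9 μm/a
Category bounds: 80…200 μm/a bracket r_corr ⇒ C5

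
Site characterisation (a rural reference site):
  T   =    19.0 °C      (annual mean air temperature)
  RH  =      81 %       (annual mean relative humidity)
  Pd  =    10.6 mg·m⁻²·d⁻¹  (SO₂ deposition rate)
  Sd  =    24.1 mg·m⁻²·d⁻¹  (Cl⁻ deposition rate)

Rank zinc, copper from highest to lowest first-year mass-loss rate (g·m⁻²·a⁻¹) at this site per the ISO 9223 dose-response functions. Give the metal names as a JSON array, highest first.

zinc: temperature factor f = -0.071·(9.0) = -0.6390
  SO₂ term: 0.0129·10.6^0.44·exp(0.046·81-0.6390) = 0.7987
  Sd branch = 0.0175·Sd^0.57·e^(0.008·RH+0.085·T) = 1.032 μm/a
  sum: 0.7987 + 1.032 → r_corr = 1.831 μm/a
  mass loss = 1.831 μm/a × 7.14 g/cm³ = 13.07 g·m⁻²·a⁻¹
copper: T>10 °C ⇒ hinge -0.080·(19.0−10) = -0.7200
  Pd branch = 0.0053·Pd^0.26·e^(0.059·RH+f) = 0.5671 μm/a
  Cl⁻ term: 0.01025·24.1^0.27·exp(0.036·81+0.049·19.0) = 1.134
  sum: 0.5671 + 1.134 → r_corr = 1.701 μm/a
  mass loss = 1.701 μm/a × 8.96 g/cm³ = 15.24 g·m⁻²·a⁻¹
Ordering by g·m⁻²·a⁻¹: copper (15.2) > zinc (13.1)

["copper", "zinc"]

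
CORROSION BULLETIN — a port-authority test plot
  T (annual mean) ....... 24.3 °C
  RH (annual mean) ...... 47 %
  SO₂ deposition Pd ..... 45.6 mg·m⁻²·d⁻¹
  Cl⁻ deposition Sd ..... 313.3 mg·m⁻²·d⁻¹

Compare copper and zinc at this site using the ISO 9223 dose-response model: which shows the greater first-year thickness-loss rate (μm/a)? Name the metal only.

zinc

copper: temperature factor f = -0.080·(14.3) = -1.1440
  SO₂ term: 0.0053·45.6^0.26·exp(0.059·47-1.1440) = 0.07296
  Cl⁻ term: 0.01025·313.3^0.27·exp(0.036·47+0.049·24.3) = 0.8641
  sum: 0.07296 + 0.8641 → r_corr = 0.9371 μm/a
zinc: temperature factor f = -0.071·(14.3) = -1.0153
  Pd branch = 0.0129·Pd^0.44·e^(0.046·RH+f) = 0.218 μm/a
  Sd branch = 0.0175·Sd^0.57·e^(0.008·RH+0.085·T) = 5.322 μm/a
  r_corr = 0.218 + 5.322 = 5.54 μm/a
Ordering by μm/a: zinc (5.54) > copper (0.937)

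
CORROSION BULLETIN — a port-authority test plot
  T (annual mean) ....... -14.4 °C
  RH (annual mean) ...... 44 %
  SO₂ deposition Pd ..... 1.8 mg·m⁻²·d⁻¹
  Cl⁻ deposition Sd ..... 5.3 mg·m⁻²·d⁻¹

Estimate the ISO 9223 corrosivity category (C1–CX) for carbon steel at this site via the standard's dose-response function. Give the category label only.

C1

carbon steel: temperature factor f = +0.150·(-24.4) = -3.6600
  Pd branch = 1.77·Pd^0.52·e^(0.02·RH+f) = 0.1491 μm/a
  Cl⁻ term: 0.102·5.3^0.62·exp(0.033·44+0.04·-14.4) = 0.6888
  sum: 0.1491 + 0.6888 → r_corr = 0.8379 μm/a
ISO 9223 Table 2 (carbon steel): 0 < 0.838 ≤ 1.3 μm/a ⇒ C1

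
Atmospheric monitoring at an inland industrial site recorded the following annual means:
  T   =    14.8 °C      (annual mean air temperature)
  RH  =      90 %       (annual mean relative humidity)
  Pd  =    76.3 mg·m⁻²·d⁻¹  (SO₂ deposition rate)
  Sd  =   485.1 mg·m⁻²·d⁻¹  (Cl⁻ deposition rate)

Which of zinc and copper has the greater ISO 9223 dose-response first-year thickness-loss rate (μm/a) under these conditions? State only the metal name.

zinc: temperature factor f = -0.071·(4.8) = -0.3408
  Pd branch = 0.0129·Pd^0.44·e^(0.046·RH+f) = 3.88 μm/a
  Cl⁻ term: 0.0175·485.1^0.57·exp(0.008·90+0.085·14.8) = 4.295
  sum: 3.88 + 4.295 → r_corr = 8.176 μm/a
copper: T>10 °C ⇒ hinge -0.080·(14.8−10) = -0.3840
  SO₂ term: 0.0053·76.3^0.26·exp(0.059·90-0.3840) = 2.255
  Cl⁻ term: 0.01025·485.1^0.27·exp(0.036·90+0.049·14.8) = 2.871
  r_corr = 2.255 + 2.871 = 5.125 μm/a
Ordering by μm/a: zinc (8.18) > copper (5.13)

zinc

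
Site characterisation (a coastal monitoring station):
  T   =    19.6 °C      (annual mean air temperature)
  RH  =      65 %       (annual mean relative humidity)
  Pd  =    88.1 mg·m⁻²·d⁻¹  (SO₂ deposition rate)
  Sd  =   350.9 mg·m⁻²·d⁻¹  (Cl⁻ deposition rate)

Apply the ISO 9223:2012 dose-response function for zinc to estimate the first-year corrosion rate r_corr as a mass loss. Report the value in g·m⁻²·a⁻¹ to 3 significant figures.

r_corr = 38.0 g·m⁻²·a⁻¹

zinc: temperature factor f = -0.071·(9.6) = -0.6816
  sulphur-dioxide contribution → 0.9309 μm/a
  chloride contribution → 4.397 μm/a
  total first-year rate 5.328 μm/a
Convert to mass loss: 5.328 μm/a × 7.14 g/cm³ = 38.04 g·m⁻²·a⁻¹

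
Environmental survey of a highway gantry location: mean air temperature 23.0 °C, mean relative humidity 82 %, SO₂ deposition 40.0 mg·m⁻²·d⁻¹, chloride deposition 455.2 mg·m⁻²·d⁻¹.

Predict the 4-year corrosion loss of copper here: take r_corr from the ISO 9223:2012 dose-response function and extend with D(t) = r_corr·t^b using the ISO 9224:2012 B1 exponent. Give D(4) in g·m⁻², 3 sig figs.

copper: f(T) = -0.080·(T−10) [T>10 °C] = -1.0400
  SO₂ term: 0.0053·40.0^0.26·exp(0.059·82-1.0400) = 0.617
  Cl⁻ term: 0.01025·455.2^0.27·exp(0.036·82+0.049·23.0) = 3.162
  r_corr = 0.617 + 3.162 = 3.779 μm/a
Long-term exponent b (ISO 9224 Table 2, B1) = 0.667
  D(4) = 3.779 × 4^0.667 = 3.779 × 2.521 = 9.526 μm
  Mass loss = 9.526 μm × 8.96 g/cm³ = 85.35 g·m⁻²

D(4) = 85.4 g·m⁻²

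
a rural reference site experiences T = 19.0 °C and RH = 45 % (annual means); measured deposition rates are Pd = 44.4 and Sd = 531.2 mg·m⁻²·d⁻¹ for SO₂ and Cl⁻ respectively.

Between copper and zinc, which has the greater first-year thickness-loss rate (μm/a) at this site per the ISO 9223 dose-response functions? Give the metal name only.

copper: T>10 °C ⇒ hinge -0.080·(19.0−10) = -0.7200
  Pd branch = 0.0053·Pd^0.26·e^(0.059·RH+f) = 0.09839 μm/a
  Cl⁻ term: 0.01025·531.2^0.27·exp(0.036·45+0.049·19.0) = 0.7152
  r_corr = 0.09839 + 0.7152 = 0.8136 μm/a
zinc: temperature factor f = -0.071·(9.0) = -0.6390
  SO₂ term: 0.0129·44.4^0.44·exp(0.046·45-0.6390) = 0.2864
  Sd branch = 0.0175·Sd^0.57·e^(0.008·RH+0.085·T) = 4.51 μm/a
  sum: 0.2864 + 4.51 → r_corr = 4.796 μm/a
Ordering by μm/a: zinc (4.8) > copper (0.814)

zinc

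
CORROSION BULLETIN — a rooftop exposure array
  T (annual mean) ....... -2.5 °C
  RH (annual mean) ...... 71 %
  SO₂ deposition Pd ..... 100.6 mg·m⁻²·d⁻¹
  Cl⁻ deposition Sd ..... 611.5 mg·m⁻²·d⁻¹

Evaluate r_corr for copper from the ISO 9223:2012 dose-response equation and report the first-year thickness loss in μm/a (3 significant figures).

r_corr = 0.901 μm/a

copper: temperature factor f = +0.126·(-12.5) = -1.5750
  sulphur-dioxide contribution → 0.24 μm/a
  chloride contribution → 0.6606 μm/a
  total first-year rate 0.9005 μm/a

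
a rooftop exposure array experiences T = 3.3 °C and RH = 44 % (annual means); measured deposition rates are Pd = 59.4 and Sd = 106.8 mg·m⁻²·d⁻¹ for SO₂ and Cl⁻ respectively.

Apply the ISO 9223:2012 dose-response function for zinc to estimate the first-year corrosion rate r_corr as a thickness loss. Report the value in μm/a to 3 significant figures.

zinc: T≤10 °C ⇒ hinge +0.038·(3.3−10) = -0.2546
  SO₂ term: 0.0129·59.4^0.44·exp(0.046·44-0.2546) = 0.4566
  Cl⁻ term: 0.0175·106.8^0.57·exp(0.008·44+0.085·3.3) = 0.4721
  r_corr = 0.4566 + 0.4721 = 0.9286 μm/a

r_corr = 0.929 μm/a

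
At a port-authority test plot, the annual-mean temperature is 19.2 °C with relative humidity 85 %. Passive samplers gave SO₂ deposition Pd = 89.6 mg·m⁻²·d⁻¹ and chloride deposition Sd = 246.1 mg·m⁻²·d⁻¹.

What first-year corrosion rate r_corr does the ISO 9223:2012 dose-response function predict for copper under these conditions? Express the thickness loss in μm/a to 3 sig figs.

r_corr = 3.71 μm/a

copper: T>10 °C ⇒ hinge -0.080·(19.2−10) = -0.7360
  Pd branch = 0.0053·Pd^0.26·e^(0.059·RH+f) = 1.231 μm/a
  Cl⁻ term: 0.01025·246.1^0.27·exp(0.036·85+0.049·19.2) = 2.477
  sum: 1.231 + 2.477 → r_corr = 3.707 μm/a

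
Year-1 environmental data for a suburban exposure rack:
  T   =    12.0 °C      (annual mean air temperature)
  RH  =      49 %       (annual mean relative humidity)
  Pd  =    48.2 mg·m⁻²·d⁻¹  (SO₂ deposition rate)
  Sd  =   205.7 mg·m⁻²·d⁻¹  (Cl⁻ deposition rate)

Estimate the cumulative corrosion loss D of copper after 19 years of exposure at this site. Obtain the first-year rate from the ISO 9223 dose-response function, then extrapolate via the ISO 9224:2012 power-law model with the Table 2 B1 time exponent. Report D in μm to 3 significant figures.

copper: f(T) = -0.080·(T−10) [T>10 °C] = -0.1600
  sulphur-dioxide contribution → 0.2228 μm/a
  chloride contribution → 0.4537 μm/a
  ⇒ r_corr(copper) = 0.6765 μm/a
Power-law: D(19) = r_corr · 19^0.667
  D(19) = 0.6765 × 19^0.667 = 0.6765 × 7.127 = 4.822 μm

D(19) = 4.82 μm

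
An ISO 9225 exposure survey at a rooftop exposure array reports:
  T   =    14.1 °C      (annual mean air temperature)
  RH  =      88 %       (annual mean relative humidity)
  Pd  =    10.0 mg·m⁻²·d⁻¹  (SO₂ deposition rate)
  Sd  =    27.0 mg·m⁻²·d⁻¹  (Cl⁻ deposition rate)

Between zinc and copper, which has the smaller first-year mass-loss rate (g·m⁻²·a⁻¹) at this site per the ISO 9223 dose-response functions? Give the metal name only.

zinc: f(T) = -0.071·(T−10) [T>10 °C] = -0.2911
  sulphur-dioxide contribution → 1.521 μm/a
  chloride contribution → 0.7676 μm/a
  ⇒ r_corr(zinc) = 2.289 μm/a
  mass loss = 2.289 μm/a × 7.14 g/cm³ = 16.34 g·m⁻²·a⁻¹
copper: T>10 °C ⇒ hinge -0.080·(14.1−10) = -0.3280
  sulphur-dioxide contribution → 1.249 μm/a
  chloride contribution → 1.183 μm/a
  total first-year rate 2.433 μm/a
  mass loss = 2.433 μm/a × 8.96 g/cm³ = 21.8 g·m⁻²·a⁻¹
Ordering by g·m⁻²·a⁻¹: copper (21.8) > zinc (16.3)

zinc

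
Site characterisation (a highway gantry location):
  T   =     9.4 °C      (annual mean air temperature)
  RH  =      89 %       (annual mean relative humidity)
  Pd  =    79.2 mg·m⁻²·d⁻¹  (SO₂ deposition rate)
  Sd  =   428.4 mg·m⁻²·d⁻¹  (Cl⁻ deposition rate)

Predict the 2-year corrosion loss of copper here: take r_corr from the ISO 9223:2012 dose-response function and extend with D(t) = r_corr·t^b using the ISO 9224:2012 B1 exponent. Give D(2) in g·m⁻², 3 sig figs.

copper: f(T) = +0.126·(T−10) [T≤10 °C] = -0.0756
  SO₂ term: 0.0053·79.2^0.26·exp(0.059·89-0.0756) = 2.921
  Cl⁻ term: 0.01025·428.4^0.27·exp(0.036·89+0.049·9.4) = 2.055
  sum: 2.921 + 2.055 → r_corr = 4.977 μm/a
Power-law: D(2) = r_corr · 2^0.667
  D(2) = 4.977 × 2^0.667 = 4.977 × 1.588 = 7.902 μm
  Mass loss = 7.902 μm × 8.96 g/cm³ = 70.8 g·m⁻²

D(2) = 70.8 g·m⁻²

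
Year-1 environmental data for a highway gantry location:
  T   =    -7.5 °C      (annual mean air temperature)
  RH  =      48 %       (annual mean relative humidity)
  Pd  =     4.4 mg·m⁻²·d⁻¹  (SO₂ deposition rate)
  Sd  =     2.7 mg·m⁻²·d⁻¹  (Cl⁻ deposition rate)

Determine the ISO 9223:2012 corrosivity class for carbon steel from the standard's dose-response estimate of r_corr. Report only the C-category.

C2

carbon steel: f(T) = +0.150·(T−10) [T≤10 °C] = -2.6250
  Pd branch = 1.77·Pd^0.52·e^(0.02·RH+f) = 0.7235 μm/a
  Sd branch = 0.102·Sd^0.62·e^(0.033·RH+0.04·T) = 0.6818 μm/a
  sum: 0.7235 + 0.6818 → r_corr = 1.405 μm/a
Category bounds: 1.3…25 μm/a bracket r_corr ⇒ C2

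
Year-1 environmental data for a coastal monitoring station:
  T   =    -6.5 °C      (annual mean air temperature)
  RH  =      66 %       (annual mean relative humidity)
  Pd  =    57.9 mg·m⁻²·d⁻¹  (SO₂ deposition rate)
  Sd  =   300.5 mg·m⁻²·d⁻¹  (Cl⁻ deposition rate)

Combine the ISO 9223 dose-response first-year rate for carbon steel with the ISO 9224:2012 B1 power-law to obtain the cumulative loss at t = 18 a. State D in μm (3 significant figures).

D(18) = 129 μm

carbon steel: f(T) = +0.150·(T−10) [T≤10 °C] = -2.4750
  Pd branch = 1.77·Pd^0.52·e^(0.02·RH+f) = 4.602 μm/a
  Sd branch = 0.102·Sd^0.62·e^(0.033·RH+0.04·T) = 23.87 μm/a
  r_corr = 4.602 + 23.87 = 28.47 μm/a
ISO 9224: D(t) = r_corr · t^b with b = 0.523 (carbon steel, B1)
  D(18) = 28.47 × 18^0.523 = 28.47 × 4.534 = 129.1 μm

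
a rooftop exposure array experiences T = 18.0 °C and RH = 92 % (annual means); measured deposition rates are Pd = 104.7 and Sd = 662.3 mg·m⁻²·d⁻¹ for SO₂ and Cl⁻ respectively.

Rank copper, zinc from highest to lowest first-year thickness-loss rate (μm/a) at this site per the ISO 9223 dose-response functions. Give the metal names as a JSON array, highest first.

copper: temperature factor f = -0.080·(8.0) = -0.6400
  Pd branch = 0.0053·Pd^0.26·e^(0.059·RH+f) = 2.132 μm/a
  Sd branch = 0.01025·Sd^0.27·e^(0.036·RH+0.049·T) = 3.925 μm/a
  r_corr = 2.132 + 3.925 = 6.057 μm/a
zinc: f(T) = -0.071·(T−10) [T>10 °C] = -0.5680
  Pd branch = 0.0129·Pd^0.44·e^(0.046·RH+f) = 3.896 μm/a
  Sd branch = 0.0175·Sd^0.57·e^(0.008·RH+0.085·T) = 6.841 μm/a
  r_corr = 3.896 + 6.841 = 10.74 μm/a
Ordering by μm/a: zinc (10.7) > copper (6.06)

["zinc", "copper"]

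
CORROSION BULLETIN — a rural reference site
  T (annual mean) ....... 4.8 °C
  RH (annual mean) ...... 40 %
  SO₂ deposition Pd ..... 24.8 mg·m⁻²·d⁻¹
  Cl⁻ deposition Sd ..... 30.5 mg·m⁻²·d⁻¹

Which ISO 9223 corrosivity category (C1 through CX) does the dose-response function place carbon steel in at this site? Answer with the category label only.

C2

carbon steel: T≤10 °C ⇒ hinge +0.150·(4.8−10) = -0.7800
  Pd branch = 1.77·Pd^0.52·e^(0.02·RH+f) = 9.589 μm/a
  Sd branch = 0.102·Sd^0.62·e^(0.033·RH+0.04·T) = 3.851 μm/a
  sum: 9.589 + 3.851 → r_corr = 13.44 μm/a
13.4 μm/a falls in (1.3, 25] for carbon steel → category C2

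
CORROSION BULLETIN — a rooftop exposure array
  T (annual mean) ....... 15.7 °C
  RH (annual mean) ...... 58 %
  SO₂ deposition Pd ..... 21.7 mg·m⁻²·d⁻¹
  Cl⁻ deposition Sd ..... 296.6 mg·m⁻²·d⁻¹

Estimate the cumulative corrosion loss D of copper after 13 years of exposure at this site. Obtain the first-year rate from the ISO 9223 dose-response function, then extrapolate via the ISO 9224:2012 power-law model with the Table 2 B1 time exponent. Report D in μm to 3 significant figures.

D(13) = 5.86 μm

copper: T>10 °C ⇒ hinge -0.080·(15.7−10) = -0.4560
  Pd branch = 0.0053·Pd^0.26·e^(0.059·RH+f) = 0.229 μm/a
  Sd branch = 0.01025·Sd^0.27·e^(0.036·RH+0.049·T) = 0.8301 μm/a
  sum: 0.229 + 0.8301 → r_corr = 1.059 μm/a
Long-term exponent b (ISO 9224 Table 2, B1) = 0.667
  D(13) = 1.059 × 13^0.667 = 1.059 × 5.534 = 5.861 μm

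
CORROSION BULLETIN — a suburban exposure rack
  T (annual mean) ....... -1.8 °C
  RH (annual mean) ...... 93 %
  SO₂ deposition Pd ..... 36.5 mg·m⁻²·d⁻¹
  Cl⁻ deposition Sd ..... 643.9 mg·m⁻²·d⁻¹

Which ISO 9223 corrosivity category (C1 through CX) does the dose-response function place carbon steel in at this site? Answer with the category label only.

C5

carbon steel: T≤10 °C ⇒ hinge +0.150·(-1.8−10) = -1.7700
  Pd branch = 1.77·Pd^0.52·e^(0.02·RH+f) = 12.57 μm/a
  Cl⁻ term: 0.102·643.9^0.62·exp(0.033·93+0.04·-1.8) = 112.6
  sum: 12.57 + 112.6 → r_corr = 125.2 μm/a
Category bounds: 80…200 μm/a bracket r_corr ⇒ C5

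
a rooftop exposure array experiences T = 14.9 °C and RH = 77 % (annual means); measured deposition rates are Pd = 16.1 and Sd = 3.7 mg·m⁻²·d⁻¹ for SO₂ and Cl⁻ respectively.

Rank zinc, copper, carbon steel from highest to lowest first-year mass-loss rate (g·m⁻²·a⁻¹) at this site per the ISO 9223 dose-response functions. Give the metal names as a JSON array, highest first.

["carbon steel", "copper", "zinc"]

zinc: temperature factor f = -0.071·(4.9) = -0.3479
  sulphur-dioxide contribution → 1.068 μm/a
  chloride contribution → 0.2424 μm/a
  ⇒ r_corr(zinc) = 1.311 μm/a
  mass loss = 1.311 μm/a × 7.14 g/cm³ = 9.36 g·m⁻²·a⁻¹
copper: temperature factor f = -0.080·(4.9) = -0.3920
  sulphur-dioxide contribution → 0.6931 μm/a
  chloride contribution → 0.4843 μm/a
  ⇒ r_corr(copper) = 1.177 μm/a
  mass loss = 1.177 μm/a × 8.96 g/cm³ = 10.55 g·m⁻²·a⁻¹
carbon steel: T>10 °C ⇒ hinge -0.054·(14.9−10) = -0.2646
  sulphur-dioxide contribution → 26.88 μm/a
  chloride contribution → 5.288 μm/a
  total first-year rate 32.17 μm/a
  mass loss = 32.17 μm/a × 7.85 g/cm³ = 252.5 g·m⁻²·a⁻¹
Ordering by g·m⁻²·a⁻¹: carbon steel (253) > copper (10.5) > zinc (9.36)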